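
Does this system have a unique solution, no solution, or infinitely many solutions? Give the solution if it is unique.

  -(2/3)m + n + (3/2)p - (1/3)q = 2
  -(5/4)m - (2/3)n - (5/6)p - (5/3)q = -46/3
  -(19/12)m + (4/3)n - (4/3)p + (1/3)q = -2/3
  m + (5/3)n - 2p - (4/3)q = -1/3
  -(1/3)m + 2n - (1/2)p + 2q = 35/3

Row-reduce:
R1 ← R1 / (-2/3).
R2 ← R2 + 5/4·R1.
R3 ← R3 + 19/12·R1.
R4 ← R4 − 1·R1.
R5 ← R5 + 1/3·R1.
R2 ← R2 / (-61/24).
R1 ← R1 + 3/2·R2.
R3 ← R3 + 25/24·R2.
R4 ← R4 − 19/6·R2.
R5 ← R5 − 3/2·R2.
R3 ← R3 / (-415/122).
R1 ← R1 + 6/61·R3.
R2 ← R2 − 175/122·R3.
R4 ← R4 + 1571/366·R3.
R5 ← R5 + 415/122·R3.
R4 ← R4 / (-19009/3735).
R1 ← R1 − 444/415·R4.
R2 ← R2 − 265/249·R4.
R3 ← R3 + 568/1245·R4.
Row 5 reduces to 0 = -3, a contradiction. The system is inconsistent.

no solution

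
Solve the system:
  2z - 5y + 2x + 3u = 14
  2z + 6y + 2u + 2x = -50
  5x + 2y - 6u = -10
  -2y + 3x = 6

x = -2, y = -6, z = -3, u = -2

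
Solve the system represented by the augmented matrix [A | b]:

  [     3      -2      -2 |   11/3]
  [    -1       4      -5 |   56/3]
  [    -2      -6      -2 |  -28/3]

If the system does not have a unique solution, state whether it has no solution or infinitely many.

x_1 = 1, x_2 = 2, x_3 = -7/3

Row-reduce the augmented matrix:
R1 ← R1 / (3).
R2 ← R2 + 1·R1.
R3 ← R3 + 2·R1.
R2 ← R2 / (10/3).
R1 ← R1 + 2/3·R2.
R3 ← R3 + 22/3·R2.
R3 ← R3 / (-79/5).
R1 ← R1 + 9/5·R3.
R2 ← R2 + 17/10·R3.
Reading off the reduced rows gives x_1 = 1, x_2 = 2, x_3 = -7/3.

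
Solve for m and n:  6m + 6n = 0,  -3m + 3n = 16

m = -8/3, n = 8/3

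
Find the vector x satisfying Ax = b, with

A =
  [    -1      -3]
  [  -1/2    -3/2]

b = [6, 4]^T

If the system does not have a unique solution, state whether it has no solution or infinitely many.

Row-reduce:
R1 ← R1 / (-1).
R2 ← R2 + 1/2·R1.
Row 2 reduces to 0 = 1, a contradiction. The system is inconsistent.

no solution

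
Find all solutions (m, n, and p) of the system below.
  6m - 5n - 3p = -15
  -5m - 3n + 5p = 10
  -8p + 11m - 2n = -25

Row-reduce:
R1 ← R1 / (6).
R2 ← R2 + 5·R1.
R3 ← R3 − 11·R1.
R2 ← R2 / (-43/6).
R1 ← R1 + 5/6·R2.
R3 ← R3 − 43/6·R2.
Rank is 2 with 3 unknowns, leaving p free.

infinitely many solutions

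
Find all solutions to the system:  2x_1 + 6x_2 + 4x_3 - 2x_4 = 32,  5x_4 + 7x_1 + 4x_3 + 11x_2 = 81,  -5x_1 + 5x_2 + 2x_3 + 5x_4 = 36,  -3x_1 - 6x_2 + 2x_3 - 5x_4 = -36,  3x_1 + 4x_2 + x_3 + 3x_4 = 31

no solution

Row-reduce:
R1 ← R1 / (2).
R2 ← R2 − 7·R1.
R3 ← R3 + 5·R1.
R4 ← R4 + 3·R1.
R5 ← R5 − 3·R1.
R2 ← R2 / (-10).
R1 ← R1 − 3·R2.
R3 ← R3 − 20·R2.
R4 ← R4 − 3·R2.
R5 ← R5 + 5·R2.
R3 ← R3 / (-8).
R1 ← R1 + 1·R3.
R2 ← R2 − 1·R3.
R4 ← R4 − 5·R3.
R4 ← R4 / (53/5).
R1 ← R1 + 2/5·R4.
R2 ← R2 − 9/5·R4.
R3 ← R3 + 3·R4.
Row 5 reduces to 0 = -3/2, a contradiction. The system is inconsistent.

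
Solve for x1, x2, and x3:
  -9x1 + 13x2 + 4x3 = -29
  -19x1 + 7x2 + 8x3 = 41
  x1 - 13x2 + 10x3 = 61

x1 = -4, x2 = -5, x3 = 0

Row-reduce the augmented matrix:
R1 ← R1 / (-9).
R2 ← R2 + 19·R1.
R3 ← R3 − 1·R1.
R2 ← R2 / (-184/9).
R1 ← R1 + 13/9·R2.
R3 ← R3 + 104/9·R2.
R3 ← R3 / (246/23).
R1 ← R1 + 19/46·R3.
R2 ← R2 − 1/46·R3.
Reading off the reduced rows gives x1 = -4, x2 = -5, x3 = 0.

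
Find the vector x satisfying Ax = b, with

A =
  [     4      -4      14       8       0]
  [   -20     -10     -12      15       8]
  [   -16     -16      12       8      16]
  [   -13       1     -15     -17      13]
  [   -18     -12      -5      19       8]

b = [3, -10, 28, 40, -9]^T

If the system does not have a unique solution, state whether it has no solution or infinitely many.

no solution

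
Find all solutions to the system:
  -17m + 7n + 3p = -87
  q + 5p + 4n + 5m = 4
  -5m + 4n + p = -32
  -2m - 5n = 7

no solution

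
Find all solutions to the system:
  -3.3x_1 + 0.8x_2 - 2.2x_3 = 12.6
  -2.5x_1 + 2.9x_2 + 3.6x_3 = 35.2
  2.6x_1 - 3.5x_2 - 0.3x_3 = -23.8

x_1 = -6, x_2 = 2, x_3 = 4

Row-reduce the augmented matrix:
R1 ← R1 / (-33/10).
R2 ← R2 + 5/2·R1.
R3 ← R3 − 13/5·R1.
R2 ← R2 / (757/330).
R1 ← R1 + 8/33·R2.
R3 ← R3 + 947/330·R2.
R3 ← R3 / (34483/7570).
R1 ← R1 − 926/757·R3.
R2 ← R2 − 1738/757·R3.
Reading off the reduced rows gives x_1 = -6, x_2 = 2, x_3 = 4.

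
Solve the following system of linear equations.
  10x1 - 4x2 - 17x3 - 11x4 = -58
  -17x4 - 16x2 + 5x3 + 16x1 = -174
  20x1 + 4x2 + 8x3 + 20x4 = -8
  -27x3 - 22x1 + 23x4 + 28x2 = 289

no solution

Row-reduce:
R1 ← R1 / (10).
R2 ← R2 − 16·R1.
R3 ← R3 − 20·R1.
R4 ← R4 + 22·R1.
R2 ← R2 / (-48/5).
R1 ← R1 + 2/5·R2.
R3 ← R3 − 12·R2.
R4 ← R4 − 96/5·R2.
R3 ← R3 / (329/4).
R1 ← R1 + 73/24·R3.
R2 ← R2 + 161/48·R3.
Row 4 reduces to 0 = -1, a contradiction. The system is inconsistent.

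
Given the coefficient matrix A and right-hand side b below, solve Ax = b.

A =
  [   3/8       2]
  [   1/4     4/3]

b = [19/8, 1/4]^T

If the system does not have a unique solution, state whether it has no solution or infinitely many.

Row-reduce:
R1 ← R1 / (3/8).
R2 ← R2 − 1/4·R1.
Row 2 reduces to 0 = -4/3, a contradiction. The system is inconsistent.

no solution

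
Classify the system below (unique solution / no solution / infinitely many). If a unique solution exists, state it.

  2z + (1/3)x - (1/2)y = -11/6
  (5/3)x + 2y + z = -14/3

infinitely many solutions

Row-reduce:
R1 ← R1 / (1/3).
R2 ← R2 − 5/3·R1.
R2 ← R2 / (9/2).
R1 ← R1 + 3/2·R2.
Rank is 2 with 3 unknowns, leaving z free.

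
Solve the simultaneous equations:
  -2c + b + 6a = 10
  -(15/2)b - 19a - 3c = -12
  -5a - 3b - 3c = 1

no solution

Row-reduce:
R1 ← R1 / (6).
R2 ← R2 + 19·R1.
R3 ← R3 + 5·R1.
R2 ← R2 / (-13/3).
R1 ← R1 − 1/6·R2.
R3 ← R3 + 13/6·R2.
Row 3 reduces to 0 = -1/2, a contradiction. The system is inconsistent.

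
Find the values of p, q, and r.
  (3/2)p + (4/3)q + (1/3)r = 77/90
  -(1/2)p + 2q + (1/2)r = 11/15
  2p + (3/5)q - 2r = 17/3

p = 1/5, q = 1, r = -7/3

Row-reduce the augmented matrix:
R1 ← R1 / (3/2).
R2 ← R2 + 1/2·R1.
R3 ← R3 − 2·R1.
R2 ← R2 / (22/9).
R1 ← R1 − 8/9·R2.
R3 ← R3 + 53/45·R2.
R3 ← R3 / (-43/20).
R2 ← R2 − 1/4·R3.
Reading off the reduced rows gives p = 1/5, q = 1, r = -7/3.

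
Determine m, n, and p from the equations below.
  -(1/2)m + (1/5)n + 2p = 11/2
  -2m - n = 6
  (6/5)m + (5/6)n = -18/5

Row-reduce the augmented matrix:
R1 ← R1 / (-1/2).
R2 ← R2 + 2·R1.
R3 ← R3 − 6/5·R1.
R2 ← R2 / (-9/5).
R1 ← R1 + 2/5·R2.
R3 ← R3 − 197/150·R2.
R3 ← R3 / (-28/27).
R1 ← R1 + 20/9·R3.
R2 ← R2 − 40/9·R3.
Reading off the reduced rows gives m = -3, n = 0, p = 2.

m = -3, n = 0, p = 2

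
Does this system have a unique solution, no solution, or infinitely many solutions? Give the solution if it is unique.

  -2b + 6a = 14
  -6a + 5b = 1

Row-reduce the augmented matrix:
R1 ← R1 / (6).
R2 ← R2 + 6·R1.
R2 ← R2 / (3).
R1 ← R1 + 1/3·R2.
Reading off the reduced rows gives a = 4, b = 5.

a = 4, b = 5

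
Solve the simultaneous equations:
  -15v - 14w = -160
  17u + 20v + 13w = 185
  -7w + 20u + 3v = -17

Row-reduce the augmented matrix:
Swap R1 and R2.
R1 ← R1 / (17).
R3 ← R3 − 20·R1.
R2 ← R2 / (-15).
R1 ← R1 − 20/17·R2.
R3 ← R3 + 349/17·R2.
R3 ← R3 / (-47/15).
R1 ← R1 + 1/3·R3.
R2 ← R2 − 14/15·R3.
Reading off the reduced rows gives u = 0, v = 6, w = 5.

u = 0, v = 6, w = 5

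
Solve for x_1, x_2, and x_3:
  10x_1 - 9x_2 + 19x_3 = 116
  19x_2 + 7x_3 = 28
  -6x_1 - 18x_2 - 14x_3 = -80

Row-reduce the augmented matrix:
R1 ← R1 / (10).
R3 ← R3 + 6·R1.
R2 ← R2 / (19).
R1 ← R1 + 9/10·R2.
R3 ← R3 + 117/5·R2.
R3 ← R3 / (572/95).
R1 ← R1 − 212/95·R3.
R2 ← R2 − 7/19·R3.
Reading off the reduced rows gives x_1 = 4, x_2 = 0, x_3 = 4.

x_1 = 4, x_2 = 0, x_3 = 4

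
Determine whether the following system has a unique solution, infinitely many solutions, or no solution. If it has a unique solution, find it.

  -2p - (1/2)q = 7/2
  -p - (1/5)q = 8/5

p = -1, q = -3

Row-reduce the augmented matrix:
R1 ← R1 / (-2).
R2 ← R2 + 1·R1.
R2 ← R2 / (1/20).
R1 ← R1 − 1/4·R2.
Reading off the reduced rows gives p = -1, q = -3.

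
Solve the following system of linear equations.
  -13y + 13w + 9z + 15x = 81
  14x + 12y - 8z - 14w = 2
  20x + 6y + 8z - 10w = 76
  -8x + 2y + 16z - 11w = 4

Row-reduce the augmented matrix:
R1 ← R1 / (15).
R2 ← R2 − 14·R1.
R3 ← R3 − 20·R1.
R4 ← R4 + 8·R1.
R2 ← R2 / (362/15).
R1 ← R1 + 13/15·R2.
R3 ← R3 − 70/3·R2.
R4 ← R4 + 74/15·R2.
R3 ← R3 / (2146/181).
R1 ← R1 − 2/181·R3.
R2 ← R2 + 123/181·R3.
R4 ← R4 − 3158/181·R3.
R4 ← R4 / (-6833/1073).
R1 ← R1 + 75/1073·R4.
R2 ← R2 + 1289/1073·R4.
R3 ← R3 + 187/1073·R4.
Reading off the reduced rows gives x = 3, y = 4, z = 4, w = 4.

x = 3, y = 4, z = 4, w = 4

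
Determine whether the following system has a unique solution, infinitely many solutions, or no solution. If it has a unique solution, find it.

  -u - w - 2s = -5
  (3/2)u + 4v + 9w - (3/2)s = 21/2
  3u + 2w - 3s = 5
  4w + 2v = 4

Row-reduce:
R1 ← R1 / (-1).
R2 ← R2 − 3/2·R1.
R3 ← R3 − 3·R1.
R2 ← R2 / (4).
R4 ← R4 − 2·R2.
R3 ← R3 / (-1).
R1 ← R1 − 1·R3.
R2 ← R2 − 15/8·R3.
R4 ← R4 − 1/4·R3.
Rank is 3 with 4 unknowns, leaving s free.

infinitely many solutions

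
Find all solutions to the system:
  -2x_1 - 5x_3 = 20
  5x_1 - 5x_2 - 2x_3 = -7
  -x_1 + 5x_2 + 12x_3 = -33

infinitely many solutions

Row-reduce:
R1 ← R1 / (-2).
R2 ← R2 − 5·R1.
R3 ← R3 + 1·R1.
R2 ← R2 / (-5).
R3 ← R3 − 5·R2.
Rank is 2 with 3 unknowns, leaving x_3 free.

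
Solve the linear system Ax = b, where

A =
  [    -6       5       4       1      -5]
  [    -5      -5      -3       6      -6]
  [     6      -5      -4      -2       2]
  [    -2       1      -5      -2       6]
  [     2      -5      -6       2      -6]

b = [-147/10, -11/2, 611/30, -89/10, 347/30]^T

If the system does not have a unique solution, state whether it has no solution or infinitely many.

Row-reduce the augmented matrix:
R1 ← R1 / (-6).
R2 ← R2 + 5·R1.
R3 ← R3 − 6·R1.
R4 ← R4 + 2·R1.
R5 ← R5 − 2·R1.
R2 ← R2 / (-55/6).
R1 ← R1 + 5/6·R2.
R4 ← R4 + 2/3·R2.
R5 ← R5 + 10/3·R2.
Swap R3 and R4.
R3 ← R3 / (-323/55).
R1 ← R1 + 1/11·R3.
R2 ← R2 − 38/55·R3.
R5 ← R5 + 26/11·R3.
R4 ← R4 / (-1).
R1 ← R1 + 192/323·R4.
R2 ← R2 + 15/17·R4.
R3 ← R3 − 149/323·R4.
R5 ← R5 − 499/323·R4.
R5 ← R5 / (-4772/323).
R1 ← R1 − 860/323·R5.
R2 ← R2 − 64/17·R5.
R3 ← R3 + 876/323·R5.
R4 ← R4 − 3·R5.
Reading off the reduced rows gives x_1 = 6/5, x_2 = -5/2, x_3 = 2/3, x_4 = -8/3, x_5 = -1.

x_1 = 6/5, x_2 = -5/2, x_3 = 2/3, x_4 = -8/3, x_5 = -1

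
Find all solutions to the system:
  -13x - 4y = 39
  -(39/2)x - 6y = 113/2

no solution

Row-reduce:
R1 ← R1 / (-13).
R2 ← R2 + 39/2·R1.
Row 2 reduces to 0 = -2, a contradiction. The system is inconsistent.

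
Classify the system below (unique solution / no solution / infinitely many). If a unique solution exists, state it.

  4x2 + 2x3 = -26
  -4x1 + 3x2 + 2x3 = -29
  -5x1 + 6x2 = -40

x1 = 2, x2 = -5, x3 = -3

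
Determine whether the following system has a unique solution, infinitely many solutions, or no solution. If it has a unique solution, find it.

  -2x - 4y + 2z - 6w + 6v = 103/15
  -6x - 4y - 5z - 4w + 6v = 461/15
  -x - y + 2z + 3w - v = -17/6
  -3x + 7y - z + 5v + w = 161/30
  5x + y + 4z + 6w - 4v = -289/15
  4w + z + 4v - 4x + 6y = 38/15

x = -1, y = -6/5, z = -8/3, w = 3/5, v = 3/2

Row-reduce the augmented matrix:
R1 ← R1 / (-2).
R2 ← R2 + 6·R1.
R3 ← R3 + 1·R1.
R4 ← R4 + 3·R1.
R5 ← R5 − 5·R1.
R6 ← R6 + 4·R1.
R2 ← R2 / (8).
R1 ← R1 − 2·R2.
R3 ← R3 − 1·R2.
R4 ← R4 − 13·R2.
R5 ← R5 + 9·R2.
R6 ← R6 − 14·R2.
R3 ← R3 / (19/8).
R1 ← R1 − 7/4·R3.
R2 ← R2 + 11/8·R3.
R4 ← R4 − 111/8·R3.
R5 ← R5 + 27/8·R3.
R6 ← R6 − 65/4·R3.
R4 ← R4 / (-714/19).
R1 ← R1 + 69/19·R4.
R2 ← R2 − 80/19·R4.
R3 ← R3 − 34/19·R4.
R5 ← R5 − 243/19·R4.
R6 ← R6 + 714/19·R4.
R5 ← R5 / (499/119).
R1 ← R1 + 127/119·R5.
R2 ← R2 − 152/357·R5.
R3 ← R3 − 8/21·R5.
R4 ← R4 + 286/357·R5.
R6 reduces to 0 = 0, so the extra equation is consistent.
Reading off the reduced rows gives x = -1, y = -6/5, z = -8/3, w = 3/5, v = 3/2.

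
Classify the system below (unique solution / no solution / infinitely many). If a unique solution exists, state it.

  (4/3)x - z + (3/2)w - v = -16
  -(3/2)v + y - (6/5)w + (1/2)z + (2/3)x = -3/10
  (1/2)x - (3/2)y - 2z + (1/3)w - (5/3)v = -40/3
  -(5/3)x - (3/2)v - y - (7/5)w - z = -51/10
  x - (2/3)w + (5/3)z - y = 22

x = 3, y = -5, z = 6, w = -6, v = 5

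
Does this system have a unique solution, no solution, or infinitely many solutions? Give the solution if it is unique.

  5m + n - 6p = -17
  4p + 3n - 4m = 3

infinitely many solutions

Row-reduce:
R1 ← R1 / (5).
R2 ← R2 + 4·R1.
R2 ← R2 / (19/5).
R1 ← R1 − 1/5·R2.
Rank is 2 with 3 unknowns, leaving p free.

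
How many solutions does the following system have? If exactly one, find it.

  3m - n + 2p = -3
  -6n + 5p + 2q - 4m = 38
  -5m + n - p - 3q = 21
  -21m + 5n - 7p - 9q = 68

no solution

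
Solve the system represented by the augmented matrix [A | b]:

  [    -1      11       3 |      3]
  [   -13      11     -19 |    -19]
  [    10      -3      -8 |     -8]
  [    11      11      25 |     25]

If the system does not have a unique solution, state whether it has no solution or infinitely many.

Row-reduce the augmented matrix:
R1 ← R1 / (-1).
R2 ← R2 + 13·R1.
R3 ← R3 − 10·R1.
R4 ← R4 − 11·R1.
R2 ← R2 / (-132).
R1 ← R1 + 11·R2.
R3 ← R3 − 107·R2.
R4 ← R4 − 132·R2.
R3 ← R3 / (-1651/66).
R1 ← R1 − 11/6·R3.
R2 ← R2 − 29/66·R3.
R4 reduces to 0 = 0, so the extra equation is consistent.
Reading off the reduced rows gives x_1 = 0, x_2 = 0, x_3 = 1.

x_1 = 0, x_2 = 0, x_3 = 1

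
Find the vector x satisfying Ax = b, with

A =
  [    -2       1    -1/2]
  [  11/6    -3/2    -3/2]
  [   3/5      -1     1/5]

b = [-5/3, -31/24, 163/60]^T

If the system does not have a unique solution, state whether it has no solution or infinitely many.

Row-reduce the augmented matrix:
R1 ← R1 / (-2).
R2 ← R2 − 11/6·R1.
R3 ← R3 − 3/5·R1.
R2 ← R2 / (-7/12).
R1 ← R1 + 1/2·R2.
R3 ← R3 + 7/10·R2.
R3 ← R3 / (12/5).
R1 ← R1 − 27/14·R3.
R2 ← R2 − 47/14·R3.
Reading off the reduced rows gives x_1 = -5/4, x_2 = -3, x_3 = 7/3.

x_1 = -5/4, x_2 = -3, x_3 = 7/3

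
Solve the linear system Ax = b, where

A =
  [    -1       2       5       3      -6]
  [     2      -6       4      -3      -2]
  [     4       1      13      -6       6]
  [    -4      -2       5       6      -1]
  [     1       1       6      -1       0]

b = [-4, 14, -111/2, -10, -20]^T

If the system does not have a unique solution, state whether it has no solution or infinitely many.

no solution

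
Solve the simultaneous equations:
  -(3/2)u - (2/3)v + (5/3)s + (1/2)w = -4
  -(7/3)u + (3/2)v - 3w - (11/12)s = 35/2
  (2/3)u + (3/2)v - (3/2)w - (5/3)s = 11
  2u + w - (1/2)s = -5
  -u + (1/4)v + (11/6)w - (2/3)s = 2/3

Row-reduce:
R1 ← R1 / (-3/2).
R2 ← R2 + 7/3·R1.
R3 ← R3 − 2/3·R1.
R4 ← R4 − 2·R1.
R5 ← R5 + 1·R1.
R2 ← R2 / (137/54).
R1 ← R1 − 4/9·R2.
R3 ← R3 − 65/54·R2.
R4 ← R4 + 8/9·R2.
R5 ← R5 − 25/36·R2.
R3 ← R3 / (141/274).
R1 ← R1 − 45/137·R3.
R2 ← R2 + 204/137·R3.
R4 ← R4 − 47/137·R3.
R5 ← R5 − 2083/822·R3.
Swap R4 and R5.
R4 ← R4 / (-5027/1128).
R1 ← R1 + 91/94·R4.
R2 ← R2 − 71/94·R4.
R3 ← R3 − 135/94·R4.
Row 5 reduces to 0 = -2/3, a contradiction. The system is inconsistent.

no solution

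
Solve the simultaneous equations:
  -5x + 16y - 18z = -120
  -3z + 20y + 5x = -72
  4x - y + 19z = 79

x = 0, y = -3, z = 4

Row-reduce the augmented matrix:
R1 ← R1 / (-5).
R2 ← R2 − 5·R1.
R3 ← R3 − 4·R1.
R2 ← R2 / (36).
R1 ← R1 + 16/5·R2.
R3 ← R3 − 59/5·R2.
R3 ← R3 / (689/60).
R1 ← R1 − 26/15·R3.
R2 ← R2 + 7/12·R3.
Reading off the reduced rows gives x = 0, y = -3, z = 4.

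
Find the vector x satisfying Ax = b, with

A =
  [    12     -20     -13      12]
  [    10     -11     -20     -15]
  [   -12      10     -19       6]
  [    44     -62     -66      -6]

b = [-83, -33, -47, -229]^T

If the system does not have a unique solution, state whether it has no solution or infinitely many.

Row-reduce:
R1 ← R1 / (12).
R2 ← R2 − 10·R1.
R3 ← R3 + 12·R1.
R4 ← R4 − 44·R1.
R2 ← R2 / (17/3).
R1 ← R1 + 5/3·R2.
R3 ← R3 + 10·R2.
R4 ← R4 − 34/3·R2.
R3 ← R3 / (-819/17).
R1 ← R1 + 257/68·R3.
R2 ← R2 + 55/34·R3.
Row 4 reduces to 0 = 3, a contradiction. The system is inconsistent.

no solution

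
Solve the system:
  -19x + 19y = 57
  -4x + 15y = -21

Row-reduce the augmented matrix:
R1 ← R1 / (-19).
R2 ← R2 + 4·R1.
R2 ← R2 / (11).
R1 ← R1 + 1·R2.
Reading off the reduced rows gives x = -6, y = -3.

x = -6, y = -3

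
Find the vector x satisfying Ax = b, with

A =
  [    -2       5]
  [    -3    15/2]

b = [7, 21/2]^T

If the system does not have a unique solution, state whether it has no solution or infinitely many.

infinitely many solutions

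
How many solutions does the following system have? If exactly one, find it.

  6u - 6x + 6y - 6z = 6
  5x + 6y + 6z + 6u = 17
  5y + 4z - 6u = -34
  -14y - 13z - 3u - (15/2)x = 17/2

infinitely many solutions

Row-reduce:
R1 ← R1 / (-6).
R2 ← R2 − 5·R1.
R4 ← R4 + 15/2·R1.
R2 ← R2 / (11).
R1 ← R1 + 1·R2.
R3 ← R3 − 5·R2.
R4 ← R4 + 43/2·R2.
R3 ← R3 / (39/11).
R1 ← R1 − 12/11·R3.
R2 ← R2 − 1/11·R3.
R4 ← R4 + 39/11·R3.
Rank is 3 with 4 unknowns, leaving u free.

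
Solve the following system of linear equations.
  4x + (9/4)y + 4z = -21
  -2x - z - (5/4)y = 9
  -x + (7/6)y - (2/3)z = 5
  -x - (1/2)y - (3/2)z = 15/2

no solution

Row-reduce:
R1 ← R1 / (4).
R2 ← R2 + 2·R1.
R3 ← R3 + 1·R1.
R4 ← R4 + 1·R1.
R2 ← R2 / (-1/8).
R1 ← R1 − 9/16·R2.
R3 ← R3 − 83/48·R2.
R4 ← R4 − 1/16·R2.
R3 ← R3 / (85/6).
R1 ← R1 − 11/2·R3.
R2 ← R2 + 8·R3.
Row 4 reduces to 0 = 3/2, a contradiction. The system is inconsistent.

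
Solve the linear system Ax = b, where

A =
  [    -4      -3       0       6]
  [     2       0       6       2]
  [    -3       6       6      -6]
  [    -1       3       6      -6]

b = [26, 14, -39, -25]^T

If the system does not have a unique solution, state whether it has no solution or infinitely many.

Row-reduce the augmented matrix:
R1 ← R1 / (-4).
R2 ← R2 − 2·R1.
R3 ← R3 + 3·R1.
R4 ← R4 + 1·R1.
R2 ← R2 / (-3/2).
R1 ← R1 − 3/4·R2.
R3 ← R3 − 33/4·R2.
R4 ← R4 − 15/4·R2.
R3 ← R3 / (39).
R1 ← R1 − 3·R3.
R2 ← R2 + 4·R3.
R4 ← R4 − 21·R3.
R4 ← R4 / (-54/13).
R1 ← R1 + 4/13·R4.
R2 ← R2 + 62/39·R4.
R3 ← R3 − 17/39·R4.
Reading off the reduced rows gives x_1 = 1, x_2 = -4, x_3 = 1, x_4 = 3.

x_1 = 1, x_2 = -4, x_3 = 1, x_4 = 3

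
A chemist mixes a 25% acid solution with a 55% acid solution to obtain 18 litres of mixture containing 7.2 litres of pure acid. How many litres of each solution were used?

Let a = litres of solution A, b = litres of solution B.
  a + b = 18
  (1/4)a + (11/20)b = 36/5
Row-reduce the augmented matrix:
R2 ← R2 − 1/4·R1.
R2 ← R2 / (3/10).
R1 ← R1 − 1·R2.
Reading off the reduced rows gives a = 9, b = 9.

litres of solution A: 9, litres of solution B: 9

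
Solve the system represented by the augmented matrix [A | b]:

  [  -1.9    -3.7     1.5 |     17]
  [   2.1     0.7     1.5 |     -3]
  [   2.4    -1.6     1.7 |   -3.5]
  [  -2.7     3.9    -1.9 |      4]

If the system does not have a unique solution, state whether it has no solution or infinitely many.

Row-reduce the augmented matrix:
R1 ← R1 / (-19/10).
R2 ← R2 − 21/10·R1.
R3 ← R3 − 12/5·R1.
R4 ← R4 + 27/10·R1.
R2 ← R2 / (-322/95).
R1 ← R1 − 37/19·R2.
R3 ← R3 + 596/95·R2.
R4 ← R4 − 174/19·R2.
R3 ← R3 / (-3623/1610).
R1 ← R1 − 165/161·R3.
R2 ← R2 + 150/161·R3.
R4 ← R4 − 3623/805·R3.
R4 reduces to 0 = 0, so the extra equation is consistent.
Reading off the reduced rows gives x_1 = -5, x_2 = 0, x_3 = 5.

x_1 = -5, x_2 = 0, x_3 = 5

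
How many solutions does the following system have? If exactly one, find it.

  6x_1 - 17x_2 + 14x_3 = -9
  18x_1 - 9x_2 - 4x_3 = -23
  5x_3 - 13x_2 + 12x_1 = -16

infinitely many solutions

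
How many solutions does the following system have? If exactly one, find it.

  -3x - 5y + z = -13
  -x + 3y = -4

infinitely many solutions

Row-reduce:
R1 ← R1 / (-3).
R2 ← R2 + 1·R1.
R2 ← R2 / (14/3).
R1 ← R1 − 5/3·R2.
Rank is 2 with 3 unknowns, leaving z free.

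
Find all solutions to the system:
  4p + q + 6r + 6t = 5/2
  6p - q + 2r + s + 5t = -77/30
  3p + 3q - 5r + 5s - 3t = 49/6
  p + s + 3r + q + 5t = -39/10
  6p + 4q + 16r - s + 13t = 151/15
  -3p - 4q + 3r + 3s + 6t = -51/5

Row-reduce the augmented matrix:
R1 ← R1 / (4).
R2 ← R2 − 6·R1.
R3 ← R3 − 3·R1.
R4 ← R4 − 1·R1.
R5 ← R5 − 6·R1.
R6 ← R6 + 3·R1.
R2 ← R2 / (-5/2).
R1 ← R1 − 1/4·R2.
R3 ← R3 − 9/4·R2.
R4 ← R4 − 3/4·R2.
R5 ← R5 − 5/2·R2.
R6 ← R6 + 13/4·R2.
R3 ← R3 / (-79/5).
R1 ← R1 − 4/5·R3.
R2 ← R2 − 14/5·R3.
R4 ← R4 + 3/5·R3.
R6 ← R6 − 83/5·R3.
R4 ← R4 / (85/79).
R1 ← R1 − 63/158·R4.
R2 ← R2 − 51/79·R4.
R3 ← R3 + 59/158·R4.
R6 ← R6 − 624/79·R4.
Swap R5 and R6.
R5 ← R5 / (-271/17).
R1 ← R1 + 8/17·R5.
R2 ← R2 + 2·R5.
R3 ← R3 − 28/17·R5.
R4 ← R4 − 43/17·R5.
R6 reduces to 0 = 0, so the extra equation is consistent.
Reading off the reduced rows gives p = 1, q = 1/2, r = 8/3, s = 8/5, t = -3.

p = 1, q = 1/2, r = 8/3, s = 8/5, t = -3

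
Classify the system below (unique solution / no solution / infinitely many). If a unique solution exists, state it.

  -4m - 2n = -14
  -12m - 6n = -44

no solution

Row-reduce:
R1 ← R1 / (-4).
R2 ← R2 + 12·R1.
Row 2 reduces to 0 = -2, a contradiction. The system is inconsistent.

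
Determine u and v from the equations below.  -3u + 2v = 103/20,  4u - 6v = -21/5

u = -9/4, v = -4/5

Row-reduce the augmented matrix:
R1 ← R1 / (-3).
R2 ← R2 − 4·R1.
R2 ← R2 / (-10/3).
R1 ← R1 + 2/3·R2.
Reading off the reduced rows gives u = -9/4, v = -4/5.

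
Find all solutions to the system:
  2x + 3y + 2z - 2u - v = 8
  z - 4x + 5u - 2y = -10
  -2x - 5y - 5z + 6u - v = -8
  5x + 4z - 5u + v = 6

infinitely many solutions

Row-reduce:
R1 ← R1 / (2).
R2 ← R2 + 4·R1.
R3 ← R3 + 2·R1.
R4 ← R4 − 5·R1.
R2 ← R2 / (4).
R1 ← R1 − 3/2·R2.
R3 ← R3 + 2·R2.
R4 ← R4 + 15/2·R2.
R3 ← R3 / (-1/2).
R1 ← R1 + 7/8·R3.
R2 ← R2 − 5/4·R3.
R4 ← R4 − 67/8·R3.
R4 ← R4 / (309/4).
R1 ← R1 + 37/4·R4.
R2 ← R2 − 23/2·R4.
R3 ← R3 + 9·R4.
Rank is 4 with 5 unknowns, leaving v free.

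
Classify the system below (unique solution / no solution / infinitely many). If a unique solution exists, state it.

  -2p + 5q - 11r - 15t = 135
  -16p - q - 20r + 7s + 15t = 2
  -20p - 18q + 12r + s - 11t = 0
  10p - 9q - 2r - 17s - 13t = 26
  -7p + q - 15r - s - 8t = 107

p = -4, q = 6, r = -2, s = -3, t = -5

Row-reduce the augmented matrix:
R1 ← R1 / (-2).
R2 ← R2 + 16·R1.
R3 ← R3 + 20·R1.
R4 ← R4 − 10·R1.
R5 ← R5 + 7·R1.
R2 ← R2 / (-41).
R1 ← R1 + 5/2·R2.
R3 ← R3 + 68·R2.
R4 ← R4 − 16·R2.
R5 ← R5 + 33/2·R2.
R3 ← R3 / (378/41).
R1 ← R1 − 111/82·R3.
R2 ← R2 + 68/41·R3.
R4 ← R4 + 1249/41·R3.
R5 ← R5 + 317/82·R3.
R4 ← R4 / (-6215/126).
R1 ← R1 − 95/84·R4.
R2 ← R2 + 131/63·R4.
R3 ← R3 + 145/126·R4.
R5 ← R5 + 2083/252·R4.
R5 ← R5 / (139847/18645).
R1 ← R1 − 16751/3729·R5.
R2 ← R2 + 97904/18645·R5.
R3 ← R3 + 2287/1243·R5.
R4 ← R4 − 119393/18645·R5.
Reading off the reduced rows gives p = -4, q = 6, r = -2, s = -3, t = -5.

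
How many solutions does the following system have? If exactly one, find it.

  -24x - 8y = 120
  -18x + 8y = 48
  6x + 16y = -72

x = -4, y = -3

Row-reduce the augmented matrix:
R1 ← R1 / (-24).
R2 ← R2 + 18·R1.
R3 ← R3 − 6·R1.
R2 ← R2 / (14).
R1 ← R1 − 1/3·R2.
R3 ← R3 − 14·R2.
R3 reduces to 0 = 0, so the extra equation is consistent.
Reading off the reduced rows gives x = -4, y = -3.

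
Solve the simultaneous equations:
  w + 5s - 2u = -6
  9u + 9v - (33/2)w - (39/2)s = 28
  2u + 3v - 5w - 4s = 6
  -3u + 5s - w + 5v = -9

no solution

Row-reduce:
R1 ← R1 / (-2).
R2 ← R2 − 9·R1.
R3 ← R3 − 2·R1.
R4 ← R4 + 3·R1.
R2 ← R2 / (9).
R3 ← R3 − 3·R2.
R4 ← R4 − 5·R2.
Swap R3 and R4.
R3 ← R3 / (25/6).
R1 ← R1 + 1/2·R3.
R2 ← R2 + 4/3·R3.
Row 4 reduces to 0 = -1/3, a contradiction. The system is inconsistent.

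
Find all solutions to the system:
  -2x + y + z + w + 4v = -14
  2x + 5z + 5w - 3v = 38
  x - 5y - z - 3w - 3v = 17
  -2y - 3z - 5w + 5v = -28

infinitely many solutions

Row-reduce:
R1 ← R1 / (-2).
R2 ← R2 − 2·R1.
R3 ← R3 − 1·R1.
R1 ← R1 + 1/2·R2.
R3 ← R3 + 9/2·R2.
R4 ← R4 + 2·R2.
R3 ← R3 / (53/2).
R1 ← R1 − 5/2·R3.
R2 ← R2 − 6·R3.
R4 ← R4 − 9·R3.
R4 ← R4 / (-70/53).
R1 ← R1 − 10/53·R4.
R2 ← R2 − 24/53·R4.
R3 ← R3 − 49/53·R4.
Rank is 4 with 5 unknowns, leaving v free.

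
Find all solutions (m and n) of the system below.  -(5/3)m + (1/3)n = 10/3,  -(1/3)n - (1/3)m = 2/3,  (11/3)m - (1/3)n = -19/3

Row-reduce:
R1 ← R1 / (-5/3).
R2 ← R2 + 1/3·R1.
R3 ← R3 − 11/3·R1.
R2 ← R2 / (-2/5).
R1 ← R1 + 1/5·R2.
R3 ← R3 − 2/5·R2.
Row 3 reduces to 0 = 1, a contradiction. The system is inconsistent.

no solution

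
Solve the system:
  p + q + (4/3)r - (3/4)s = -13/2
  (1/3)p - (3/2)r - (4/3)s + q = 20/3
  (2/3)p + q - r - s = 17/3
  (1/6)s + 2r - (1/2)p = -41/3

p = 4, q = -1, r = -6, s = 2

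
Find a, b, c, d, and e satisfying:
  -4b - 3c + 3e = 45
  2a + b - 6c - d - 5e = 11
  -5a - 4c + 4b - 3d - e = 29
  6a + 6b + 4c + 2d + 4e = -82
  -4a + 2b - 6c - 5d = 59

a = -4, b = -6, c = -5, d = -5, e = 2

Row-reduce the augmented matrix:
Swap R1 and R2.
R1 ← R1 / (2).
R3 ← R3 + 5·R1.
R4 ← R4 − 6·R1.
R5 ← R5 + 4·R1.
R2 ← R2 / (-4).
R1 ← R1 − 1/2·R2.
R3 ← R3 − 13/2·R2.
R4 ← R4 − 3·R2.
R5 ← R5 − 4·R2.
R3 ← R3 / (-191/8).
R1 ← R1 + 27/8·R3.
R2 ← R2 − 3/4·R3.
R4 ← R4 − 79/4·R3.
R5 ← R5 + 21·R3.
R4 ← R4 / (86/191).
R1 ← R1 − 53/191·R4.
R2 ← R2 + 33/191·R4.
R3 ← R3 − 44/191·R4.
R5 ← R5 + 413/191·R4.
R5 ← R5 / (2940/43).
R1 ← R1 + 413/43·R5.
R2 ← R2 − 189/43·R5.
R3 ← R3 + 295/43·R5.
R4 ← R4 − 1348/43·R5.
Reading off the reduced rows gives a = -4, b = -6, c = -5, d = -5, e = 2.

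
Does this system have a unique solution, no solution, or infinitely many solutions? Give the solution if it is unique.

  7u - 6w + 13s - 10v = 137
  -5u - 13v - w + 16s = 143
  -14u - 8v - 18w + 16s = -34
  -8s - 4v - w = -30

u = 5, v = -6, w = 6, s = 6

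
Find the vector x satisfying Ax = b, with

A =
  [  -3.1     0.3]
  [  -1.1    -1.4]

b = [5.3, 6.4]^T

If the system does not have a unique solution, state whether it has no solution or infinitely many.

x_1 = -2, x_2 = -3

Row-reduce the augmented matrix:
R1 ← R1 / (-31/10).
R2 ← R2 + 11/10·R1.
R2 ← R2 / (-467/310).
R1 ← R1 + 3/31·R2.
Reading off the reduced rows gives x_1 = -2, x_2 = -3.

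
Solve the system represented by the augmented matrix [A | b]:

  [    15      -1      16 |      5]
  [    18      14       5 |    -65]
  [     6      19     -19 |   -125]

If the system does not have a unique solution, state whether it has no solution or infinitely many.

Row-reduce the augmented matrix:
R1 ← R1 / (15).
R2 ← R2 − 18·R1.
R3 ← R3 − 6·R1.
R2 ← R2 / (76/5).
R1 ← R1 + 1/15·R2.
R3 ← R3 − 97/5·R2.
R3 ← R3 / (-553/76).
R1 ← R1 − 229/228·R3.
R2 ← R2 + 71/76·R3.
Reading off the reduced rows gives x_1 = -5, x_2 = 0, x_3 = 5.

x_1 = -5, x_2 = 0, x_3 = 5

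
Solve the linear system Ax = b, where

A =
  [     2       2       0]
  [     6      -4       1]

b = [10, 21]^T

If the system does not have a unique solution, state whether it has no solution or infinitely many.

Row-reduce:
R1 ← R1 / (2).
R2 ← R2 − 6·R1.
R2 ← R2 / (-10).
R1 ← R1 − 1·R2.
Rank is 2 with 3 unknowns, leaving x_3 free.

infinitely many solutions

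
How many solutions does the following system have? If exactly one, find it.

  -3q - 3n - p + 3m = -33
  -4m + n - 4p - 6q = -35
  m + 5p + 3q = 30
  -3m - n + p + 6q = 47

m = -3, n = 1, p = 3, q = 6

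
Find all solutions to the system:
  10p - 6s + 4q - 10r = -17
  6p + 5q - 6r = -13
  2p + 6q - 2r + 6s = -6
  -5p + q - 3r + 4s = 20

Row-reduce:
R1 ← R1 / (10).
R2 ← R2 − 6·R1.
R3 ← R3 − 2·R1.
R4 ← R4 + 5·R1.
R2 ← R2 / (13/5).
R1 ← R1 − 2/5·R2.
R3 ← R3 − 26/5·R2.
R4 ← R4 − 3·R2.
Swap R3 and R4.
R3 ← R3 / (-8).
R1 ← R1 + 1·R3.
Row 4 reduces to 0 = 3, a contradiction. The system is inconsistent.

no solution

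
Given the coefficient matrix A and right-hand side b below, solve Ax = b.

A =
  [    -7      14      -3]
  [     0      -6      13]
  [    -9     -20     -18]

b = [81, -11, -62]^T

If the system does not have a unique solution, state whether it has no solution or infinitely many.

x_1 = -4, x_2 = 4, x_3 = 1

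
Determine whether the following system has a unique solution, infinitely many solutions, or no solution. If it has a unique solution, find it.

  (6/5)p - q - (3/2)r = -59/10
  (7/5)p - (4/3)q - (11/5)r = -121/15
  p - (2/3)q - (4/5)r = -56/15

Row-reduce:
R1 ← R1 / (6/5).
R2 ← R2 − 7/5·R1.
R3 ← R3 − 1·R1.
R2 ← R2 / (-1/6).
R1 ← R1 + 5/6·R2.
R3 ← R3 − 1/6·R2.
Rank is 2 with 3 unknowns, leaving r free.

infinitely many solutions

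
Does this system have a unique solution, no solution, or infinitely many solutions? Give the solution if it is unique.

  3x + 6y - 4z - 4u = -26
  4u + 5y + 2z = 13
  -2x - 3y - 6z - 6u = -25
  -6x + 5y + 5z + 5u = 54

x = -4, y = 1, z = 6, u = -1

Row-reduce the augmented matrix:
R1 ← R1 / (3).
R3 ← R3 + 2·R1.
R4 ← R4 + 6·R1.
R2 ← R2 / (5).
R1 ← R1 − 2·R2.
R3 ← R3 − 1·R2.
R4 ← R4 − 17·R2.
R3 ← R3 / (-136/15).
R1 ← R1 + 32/15·R3.
R2 ← R2 − 2/5·R3.
R4 ← R4 + 49/5·R3.
R4 ← R4 / (-433/68).
R1 ← R1 + 12/17·R4.
R2 ← R2 − 13/34·R4.
R3 ← R3 − 71/68·R4.
Reading off the reduced rows gives x = -4, y = 1, z = 6, u = -1.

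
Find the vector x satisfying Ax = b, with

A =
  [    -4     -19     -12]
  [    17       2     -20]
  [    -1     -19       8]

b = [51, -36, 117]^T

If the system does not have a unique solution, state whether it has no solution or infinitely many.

x_1 = 2, x_2 = -5, x_3 = 3

Row-reduce the augmented matrix:
R1 ← R1 / (-4).
R2 ← R2 − 17·R1.
R3 ← R3 + 1·R1.
R2 ← R2 / (-315/4).
R1 ← R1 − 19/4·R2.
R3 ← R3 + 57/4·R2.
R3 ← R3 / (2504/105).
R1 ← R1 + 404/315·R3.
R2 ← R2 − 284/315·R3.
Reading off the reduced rows gives x_1 = 2, x_2 = -5, x_3 = 3.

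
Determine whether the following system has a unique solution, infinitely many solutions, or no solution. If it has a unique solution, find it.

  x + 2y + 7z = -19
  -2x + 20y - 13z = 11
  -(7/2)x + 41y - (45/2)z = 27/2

Row-reduce:
R2 ← R2 + 2·R1.
R3 ← R3 + 7/2·R1.
R2 ← R2 / (24).
R1 ← R1 − 2·R2.
R3 ← R3 − 48·R2.
Row 3 reduces to 0 = 1, a contradiction. The system is inconsistent.

no solution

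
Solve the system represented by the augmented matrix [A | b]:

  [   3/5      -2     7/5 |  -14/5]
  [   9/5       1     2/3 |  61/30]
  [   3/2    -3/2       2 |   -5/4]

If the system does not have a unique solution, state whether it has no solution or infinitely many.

x_1 = -1, x_2 = 5/2, x_3 = 2

Row-reduce the augmented matrix:
R1 ← R1 / (3/5).
R2 ← R2 − 9/5·R1.
R3 ← R3 − 3/2·R1.
R2 ← R2 / (7).
R1 ← R1 + 10/3·R2.
R3 ← R3 − 7/2·R2.
R3 ← R3 / (4/15).
R1 ← R1 − 41/63·R3.
R2 ← R2 + 53/105·R3.
Reading off the reduced rows gives x_1 = -1, x_2 = 5/2, x_3 = 2.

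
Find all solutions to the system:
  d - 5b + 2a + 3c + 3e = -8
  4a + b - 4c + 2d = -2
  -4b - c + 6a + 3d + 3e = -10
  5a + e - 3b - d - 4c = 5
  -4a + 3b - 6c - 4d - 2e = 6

infinitely many solutions

Row-reduce:
R1 ← R1 / (2).
R2 ← R2 − 4·R1.
R3 ← R3 − 6·R1.
R4 ← R4 − 5·R1.
R5 ← R5 + 4·R1.
R2 ← R2 / (11).
R1 ← R1 + 5/2·R2.
R3 ← R3 − 11·R2.
R4 ← R4 − 19/2·R2.
R5 ← R5 + 7·R2.
Swap R3 and R4.
R3 ← R3 / (-63/22).
R1 ← R1 + 17/22·R3.
R2 ← R2 + 10/11·R3.
R5 ← R5 + 70/11·R3.
Swap R4 and R5.
R4 ← R4 / (52/9).
R1 ← R1 − 13/9·R4.
R2 ← R2 − 10/9·R4.
R3 ← R3 − 11/9·R4.
Rank is 4 with 5 unknowns, leaving e free.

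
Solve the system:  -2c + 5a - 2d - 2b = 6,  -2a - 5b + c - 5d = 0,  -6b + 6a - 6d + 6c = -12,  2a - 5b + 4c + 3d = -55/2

a = 0, b = 2, c = -5/2, d = -5/2

Row-reduce the augmented matrix:
R1 ← R1 / (5).
R2 ← R2 + 2·R1.
R3 ← R3 − 6·R1.
R4 ← R4 − 2·R1.
R2 ← R2 / (-29/5).
R1 ← R1 + 2/5·R2.
R3 ← R3 + 18/5·R2.
R4 ← R4 + 21/5·R2.
R3 ← R3 / (240/29).
R1 ← R1 + 12/29·R3.
R2 ← R2 + 1/29·R3.
R4 ← R4 − 135/29·R3.
R4 ← R4 / (8).
R2 ← R2 − 1·R4.
Reading off the reduced rows gives a = 0, b = 2, c = -5/2, d = -5/2.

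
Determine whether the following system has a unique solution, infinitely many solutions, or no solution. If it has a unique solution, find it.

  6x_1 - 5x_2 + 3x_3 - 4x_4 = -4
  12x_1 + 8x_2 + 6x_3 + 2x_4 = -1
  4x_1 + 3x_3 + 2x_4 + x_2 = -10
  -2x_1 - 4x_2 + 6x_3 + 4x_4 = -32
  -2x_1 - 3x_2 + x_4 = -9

no solution

Row-reduce:
R1 ← R1 / (6).
R2 ← R2 − 12·R1.
R3 ← R3 − 4·R1.
R4 ← R4 + 2·R1.
R5 ← R5 + 2·R1.
R2 ← R2 / (18).
R1 ← R1 + 5/6·R2.
R3 ← R3 − 13/3·R2.
R4 ← R4 + 17/3·R2.
R5 ← R5 + 14/3·R2.
R1 ← R1 − 1/2·R3.
R4 ← R4 − 7·R3.
R5 ← R5 − 1·R3.
R4 ← R4 / (-10).
R1 ← R1 + 4/3·R4.
R2 ← R2 − 5/9·R4.
R3 ← R3 − 61/27·R4.
Row 5 reduces to 0 = 1/2, a contradiction. The system is inconsistent.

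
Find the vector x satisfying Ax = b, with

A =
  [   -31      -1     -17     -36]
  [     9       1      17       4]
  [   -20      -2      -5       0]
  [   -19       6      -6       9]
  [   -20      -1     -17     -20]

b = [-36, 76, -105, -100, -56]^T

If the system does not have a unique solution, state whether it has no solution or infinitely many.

x_1 = 4, x_2 = 5, x_3 = 3, x_4 = -4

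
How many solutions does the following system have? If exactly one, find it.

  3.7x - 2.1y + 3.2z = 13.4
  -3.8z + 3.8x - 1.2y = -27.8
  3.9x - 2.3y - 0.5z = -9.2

x = -1, y = 1, z = 6

Row-reduce the augmented matrix:
R1 ← R1 / (37/10).
R2 ← R2 − 19/5·R1.
R3 ← R3 − 39/10·R1.
R2 ← R2 / (177/185).
R1 ← R1 + 21/37·R2.
R3 ← R3 + 16/185·R2.
R3 ← R3 / (-2663/590).
R1 ← R1 + 197/59·R3.
R2 ← R2 + 437/59·R3.
Reading off the reduced rows gives x = -1, y = 1, z = 6.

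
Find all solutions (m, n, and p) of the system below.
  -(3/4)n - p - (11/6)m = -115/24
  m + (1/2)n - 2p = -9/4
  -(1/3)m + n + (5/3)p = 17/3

Row-reduce the augmented matrix:
R1 ← R1 / (-11/6).
R2 ← R2 − 1·R1.
R3 ← R3 + 1/3·R1.
R2 ← R2 / (1/11).
R1 ← R1 − 9/22·R2.
R3 ← R3 − 25/22·R2.
R3 ← R3 / (101/3).
R1 ← R1 − 12·R3.
R2 ← R2 + 28·R3.
Reading off the reduced rows gives m = 1/2, n = 5/2, p = 2.

m = 1/2, n = 5/2, p = 2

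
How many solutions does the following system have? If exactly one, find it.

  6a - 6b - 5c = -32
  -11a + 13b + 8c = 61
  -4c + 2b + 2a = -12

no solution

Row-reduce:
R1 ← R1 / (6).
R2 ← R2 + 11·R1.
R3 ← R3 − 2·R1.
R2 ← R2 / (2).
R1 ← R1 + 1·R2.
R3 ← R3 − 4·R2.
Row 3 reduces to 0 = -6, a contradiction. The system is inconsistent.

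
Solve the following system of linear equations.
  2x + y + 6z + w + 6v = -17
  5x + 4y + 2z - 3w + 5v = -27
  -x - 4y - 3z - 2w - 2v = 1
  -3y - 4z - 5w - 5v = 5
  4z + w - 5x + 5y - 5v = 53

x = -6, y = 2, z = 1, w = -1, v = -2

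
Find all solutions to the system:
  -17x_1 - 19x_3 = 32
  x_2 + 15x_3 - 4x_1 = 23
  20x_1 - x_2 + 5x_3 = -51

x_1 = -3, x_2 = -4, x_3 = 1

Row-reduce the augmented matrix:
R1 ← R1 / (-17).
R2 ← R2 + 4·R1.
R3 ← R3 − 20·R1.
R3 ← R3 + 1·R2.
R3 ← R3 / (36/17).
R1 ← R1 − 19/17·R3.
R2 ← R2 − 331/17·R3.
Reading off the reduced rows gives x_1 = -3, x_2 = -4, x_3 = 1.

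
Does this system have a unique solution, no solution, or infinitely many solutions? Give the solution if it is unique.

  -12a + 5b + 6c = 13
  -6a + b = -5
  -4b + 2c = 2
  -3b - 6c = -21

no solution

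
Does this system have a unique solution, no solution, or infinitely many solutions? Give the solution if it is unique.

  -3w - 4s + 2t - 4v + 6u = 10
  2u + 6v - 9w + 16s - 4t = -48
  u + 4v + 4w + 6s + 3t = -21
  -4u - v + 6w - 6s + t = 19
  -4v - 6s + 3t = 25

infinitely many solutions

Row-reduce:
R1 ← R1 / (6).
R2 ← R2 − 2·R1.
R3 ← R3 − 1·R1.
R4 ← R4 + 4·R1.
R2 ← R2 / (22/3).
R1 ← R1 + 2/3·R2.
R3 ← R3 − 14/3·R2.
R4 ← R4 + 11/3·R2.
R5 ← R5 + 4·R2.
R3 ← R3 / (211/22).
R1 ← R1 + 27/22·R3.
R2 ← R2 + 12/11·R3.
R5 ← R5 + 48/11·R3.
Swap R4 and R5.
R4 ← R4 / (310/211).
R1 ← R1 − 74/211·R4.
R2 ← R2 − 394/211·R4.
R3 ← R3 + 96/211·R4.
Rank is 4 with 5 unknowns, leaving t free.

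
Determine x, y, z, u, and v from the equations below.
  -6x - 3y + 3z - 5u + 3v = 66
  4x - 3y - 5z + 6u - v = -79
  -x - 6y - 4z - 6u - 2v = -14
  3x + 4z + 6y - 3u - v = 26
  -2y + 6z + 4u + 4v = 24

Row-reduce the augmented matrix:
R1 ← R1 / (-6).
R2 ← R2 − 4·R1.
R3 ← R3 + 1·R1.
R4 ← R4 − 3·R1.
R2 ← R2 / (-5).
R1 ← R1 − 1/2·R2.
R3 ← R3 + 11/2·R2.
R4 ← R4 − 9/2·R2.
R5 ← R5 + 2·R2.
R3 ← R3 / (-6/5).
R1 ← R1 + 4/5·R3.
R2 ← R2 − 3/5·R3.
R4 ← R4 − 14/5·R3.
R5 ← R5 − 36/5·R3.
R4 ← R4 / (-22).
R1 ← R1 − 13/2·R4.
R2 ← R2 + 55/12·R4.
R3 ← R3 − 27/4·R4.
R5 ← R5 + 137/3·R4.
R5 ← R5 / (-229/66).
R1 ← R1 + 3/44·R5.
R2 ← R2 + 13/24·R5.
R3 ← R3 − 75/88·R5.
R4 ← R4 − 7/22·R5.
Reading off the reduced rows gives x = -6, y = 2, z = 6, u = -3, v = 1.

x = -6, y = 2, z = 6, u = -3, v = 1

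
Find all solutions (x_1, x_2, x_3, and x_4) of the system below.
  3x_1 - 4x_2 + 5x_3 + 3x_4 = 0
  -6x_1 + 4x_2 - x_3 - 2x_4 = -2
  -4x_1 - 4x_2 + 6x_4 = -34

Row-reduce:
R1 ← R1 / (3).
R2 ← R2 + 6·R1.
R3 ← R3 + 4·R1.
R2 ← R2 / (-4).
R1 ← R1 + 4/3·R2.
R3 ← R3 + 28/3·R2.
R3 ← R3 / (-43/3).
R1 ← R1 + 4/3·R3.
R2 ← R2 + 9/4·R3.
Rank is 3 with 4 unknowns, leaving x_4 free.

infinitely many solutions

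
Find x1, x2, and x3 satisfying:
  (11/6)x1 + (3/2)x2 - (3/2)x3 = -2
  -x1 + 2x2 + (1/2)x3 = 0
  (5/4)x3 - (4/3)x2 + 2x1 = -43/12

x1 = -3/2, x2 = -1/2, x3 = -1

Row-reduce the augmented matrix:
R1 ← R1 / (11/6).
R2 ← R2 + 1·R1.
R3 ← R3 − 2·R1.
R2 ← R2 / (31/11).
R1 ← R1 − 9/11·R2.
R3 ← R3 + 98/33·R2.
R3 ← R3 / (949/372).
R1 ← R1 + 45/62·R3.
R2 ← R2 + 7/62·R3.
Reading off the reduced rows gives x1 = -3/2, x2 = -1/2, x3 = -1.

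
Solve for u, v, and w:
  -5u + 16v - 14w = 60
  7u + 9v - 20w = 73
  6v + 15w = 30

u = 4, v = 5, w = 0

Row-reduce the augmented matrix:
R1 ← R1 / (-5).
R2 ← R2 − 7·R1.
R2 ← R2 / (157/5).
R1 ← R1 + 16/5·R2.
R3 ← R3 − 6·R2.
R3 ← R3 / (3543/157).
R1 ← R1 + 194/157·R3.
R2 ← R2 + 198/157·R3.
Reading off the reduced rows gives u = 4, v = 5, w = 0.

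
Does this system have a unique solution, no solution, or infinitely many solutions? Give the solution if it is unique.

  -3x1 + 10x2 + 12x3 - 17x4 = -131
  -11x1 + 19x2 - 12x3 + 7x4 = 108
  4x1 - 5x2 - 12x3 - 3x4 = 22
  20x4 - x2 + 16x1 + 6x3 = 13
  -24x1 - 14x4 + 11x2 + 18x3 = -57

Row-reduce the augmented matrix:
R1 ← R1 / (-3).
R2 ← R2 + 11·R1.
R3 ← R3 − 4·R1.
R4 ← R4 − 16·R1.
R5 ← R5 + 24·R1.
R2 ← R2 / (-53/3).
R1 ← R1 + 10/3·R2.
R3 ← R3 − 25/3·R2.
R4 ← R4 − 157/3·R2.
R5 ← R5 + 69·R2.
R3 ← R3 / (-1188/53).
R1 ← R1 − 348/53·R3.
R2 ← R2 − 168/53·R3.
R4 ← R4 + 5082/53·R3.
R5 ← R5 − 7458/53·R3.
R4 ← R4 / (1883/18).
R1 ← R1 + 530/99·R4.
R2 ← R2 + 290/99·R4.
R3 ← R3 + 373/1188·R4.
R5 ← R5 + 1883/18·R4.
R5 reduces to 0 = 0, so the extra equation is consistent.
Reading off the reduced rows gives x1 = -4, x2 = -1, x3 = -4, x4 = 5.

x1 = -4, x2 = -1, x3 = -4, x4 = 5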